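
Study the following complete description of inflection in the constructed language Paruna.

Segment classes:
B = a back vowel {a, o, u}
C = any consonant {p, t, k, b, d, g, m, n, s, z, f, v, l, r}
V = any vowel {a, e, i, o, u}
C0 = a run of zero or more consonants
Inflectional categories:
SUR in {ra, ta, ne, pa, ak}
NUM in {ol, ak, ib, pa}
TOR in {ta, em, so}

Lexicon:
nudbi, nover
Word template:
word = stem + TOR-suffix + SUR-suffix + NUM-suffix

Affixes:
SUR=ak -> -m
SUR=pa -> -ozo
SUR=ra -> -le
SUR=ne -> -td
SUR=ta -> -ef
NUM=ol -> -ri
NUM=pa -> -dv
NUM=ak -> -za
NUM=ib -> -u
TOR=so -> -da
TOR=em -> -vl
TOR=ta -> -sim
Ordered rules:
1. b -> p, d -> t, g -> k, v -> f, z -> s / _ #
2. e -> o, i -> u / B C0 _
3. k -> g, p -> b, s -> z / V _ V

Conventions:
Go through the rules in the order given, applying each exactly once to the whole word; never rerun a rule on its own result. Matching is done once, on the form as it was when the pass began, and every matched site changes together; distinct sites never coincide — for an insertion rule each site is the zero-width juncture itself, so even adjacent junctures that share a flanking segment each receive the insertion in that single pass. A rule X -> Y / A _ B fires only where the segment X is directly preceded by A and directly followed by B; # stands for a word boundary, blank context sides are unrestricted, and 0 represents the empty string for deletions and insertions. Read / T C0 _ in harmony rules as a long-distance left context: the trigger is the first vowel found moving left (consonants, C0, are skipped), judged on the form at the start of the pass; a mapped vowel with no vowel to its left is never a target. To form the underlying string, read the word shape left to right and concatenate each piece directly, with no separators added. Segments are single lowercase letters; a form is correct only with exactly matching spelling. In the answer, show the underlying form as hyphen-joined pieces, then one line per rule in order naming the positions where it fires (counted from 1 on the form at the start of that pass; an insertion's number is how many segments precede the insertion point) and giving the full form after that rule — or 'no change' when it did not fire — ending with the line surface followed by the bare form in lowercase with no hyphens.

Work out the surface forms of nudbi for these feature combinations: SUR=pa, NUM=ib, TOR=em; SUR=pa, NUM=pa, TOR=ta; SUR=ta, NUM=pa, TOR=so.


cell SUR=pa, NUM=ib, TOR=em:
underlying: nudbi-vl-ozo-u
1. b -> p, d -> t, g -> k, v -> f, z -> s / _ #: no change
2. e -> o, i -> u / B C0 _: fires at position(s) 5: nudbuvlozou
3. k -> g, p -> b, s -> z / V _ V: no change
surface: nudbuvlozou

cell SUR=pa, NUM=pa, TOR=ta:
underlying: nudbi-sim-ozo-dv
1. b -> p, d -> t, g -> k, v -> f, z -> s / _ #: fires at position(s) 13: nudbisimozodf
2. e -> o, i -> u / B C0 _: fires at position(s) 5: nudbusimozodf
3. k -> g, p -> b, s -> z / V _ V: fires at position(s) 6: nudbuzimozodf
surface: nudbuzimozodf

cell SUR=ta, NUM=pa, TOR=so:
underlying: nudbi-da-ef-dv
1. b -> p, d -> t, g -> k, v -> f, z -> s / _ #: fires at position(s) 11: nudbidaefdf
2. e -> o, i -> u / B C0 _: fires at position(s) 5, 8: nudbudaofdf
3. k -> g, p -> b, s -> z / V _ V: no change
surface: nudbudaofdf


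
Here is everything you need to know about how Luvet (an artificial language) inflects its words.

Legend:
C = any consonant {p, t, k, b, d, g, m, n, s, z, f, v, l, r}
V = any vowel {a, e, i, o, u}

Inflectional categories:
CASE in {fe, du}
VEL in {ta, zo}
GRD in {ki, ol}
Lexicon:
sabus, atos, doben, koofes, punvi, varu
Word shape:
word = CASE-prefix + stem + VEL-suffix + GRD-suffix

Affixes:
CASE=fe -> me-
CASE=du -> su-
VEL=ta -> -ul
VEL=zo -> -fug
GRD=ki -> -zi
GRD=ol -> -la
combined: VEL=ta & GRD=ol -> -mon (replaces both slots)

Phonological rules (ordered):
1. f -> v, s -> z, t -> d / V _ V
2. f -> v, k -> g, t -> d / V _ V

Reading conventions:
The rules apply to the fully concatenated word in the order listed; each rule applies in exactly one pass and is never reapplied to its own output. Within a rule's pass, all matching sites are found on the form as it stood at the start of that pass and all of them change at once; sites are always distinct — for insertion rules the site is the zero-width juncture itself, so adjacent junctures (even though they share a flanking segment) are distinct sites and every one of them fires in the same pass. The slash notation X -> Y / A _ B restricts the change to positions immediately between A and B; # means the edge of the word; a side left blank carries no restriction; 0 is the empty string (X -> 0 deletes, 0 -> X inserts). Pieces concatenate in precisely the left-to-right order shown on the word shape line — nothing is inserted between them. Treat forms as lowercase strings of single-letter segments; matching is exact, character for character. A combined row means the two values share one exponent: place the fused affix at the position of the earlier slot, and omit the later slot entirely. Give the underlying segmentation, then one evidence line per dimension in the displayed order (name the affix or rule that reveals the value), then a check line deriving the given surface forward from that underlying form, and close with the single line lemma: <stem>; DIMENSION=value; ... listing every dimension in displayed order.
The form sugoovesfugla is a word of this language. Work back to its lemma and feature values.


underlying: su-koofes-fug-la
CASE=du - signalled by the affix su-
VEL=zo - signalled by the affix -fug
GRD=ol - signalled by the affix -la
check: sukoofesfugla -> sukoovesfugla -> sugoovesfugla
lemma: koofes; CASE=du; VEL=zo; GRD=ol


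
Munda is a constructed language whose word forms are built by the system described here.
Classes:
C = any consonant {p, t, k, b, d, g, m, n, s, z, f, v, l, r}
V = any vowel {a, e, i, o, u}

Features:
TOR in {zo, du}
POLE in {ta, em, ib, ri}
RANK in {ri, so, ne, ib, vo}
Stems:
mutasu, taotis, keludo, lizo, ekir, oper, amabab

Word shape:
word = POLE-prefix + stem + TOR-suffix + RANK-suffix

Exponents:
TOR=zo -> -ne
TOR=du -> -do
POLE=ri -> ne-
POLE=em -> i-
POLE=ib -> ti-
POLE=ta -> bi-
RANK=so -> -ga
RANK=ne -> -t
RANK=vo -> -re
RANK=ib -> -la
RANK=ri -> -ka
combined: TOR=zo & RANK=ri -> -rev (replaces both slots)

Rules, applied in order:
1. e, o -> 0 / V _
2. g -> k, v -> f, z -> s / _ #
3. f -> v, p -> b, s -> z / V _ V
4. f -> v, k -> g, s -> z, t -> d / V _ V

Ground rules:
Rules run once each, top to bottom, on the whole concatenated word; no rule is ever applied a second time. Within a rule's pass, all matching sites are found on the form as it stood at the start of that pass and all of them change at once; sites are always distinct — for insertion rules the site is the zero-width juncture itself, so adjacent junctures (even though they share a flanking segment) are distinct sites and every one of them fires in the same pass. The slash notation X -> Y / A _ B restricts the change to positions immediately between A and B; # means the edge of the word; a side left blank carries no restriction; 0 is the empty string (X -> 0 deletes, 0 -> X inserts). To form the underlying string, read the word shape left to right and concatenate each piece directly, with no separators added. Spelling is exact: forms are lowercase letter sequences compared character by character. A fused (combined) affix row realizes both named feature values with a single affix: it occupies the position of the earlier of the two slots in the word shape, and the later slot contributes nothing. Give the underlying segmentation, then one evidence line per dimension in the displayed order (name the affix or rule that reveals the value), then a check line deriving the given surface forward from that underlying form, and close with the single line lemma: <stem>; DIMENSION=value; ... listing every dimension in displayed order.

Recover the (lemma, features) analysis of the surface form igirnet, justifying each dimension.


underlying: i-ekir-ne-t
TOR=zo - signalled by the affix -ne
POLE=em - signalled by the affix i-
RANK=ne - signalled by the affix -t
check: iekirnet -> ikirnet -> ikirnet -> ikirnet -> igirnet
lemma: ekir; TOR=zo; POLE=em; RANK=ne


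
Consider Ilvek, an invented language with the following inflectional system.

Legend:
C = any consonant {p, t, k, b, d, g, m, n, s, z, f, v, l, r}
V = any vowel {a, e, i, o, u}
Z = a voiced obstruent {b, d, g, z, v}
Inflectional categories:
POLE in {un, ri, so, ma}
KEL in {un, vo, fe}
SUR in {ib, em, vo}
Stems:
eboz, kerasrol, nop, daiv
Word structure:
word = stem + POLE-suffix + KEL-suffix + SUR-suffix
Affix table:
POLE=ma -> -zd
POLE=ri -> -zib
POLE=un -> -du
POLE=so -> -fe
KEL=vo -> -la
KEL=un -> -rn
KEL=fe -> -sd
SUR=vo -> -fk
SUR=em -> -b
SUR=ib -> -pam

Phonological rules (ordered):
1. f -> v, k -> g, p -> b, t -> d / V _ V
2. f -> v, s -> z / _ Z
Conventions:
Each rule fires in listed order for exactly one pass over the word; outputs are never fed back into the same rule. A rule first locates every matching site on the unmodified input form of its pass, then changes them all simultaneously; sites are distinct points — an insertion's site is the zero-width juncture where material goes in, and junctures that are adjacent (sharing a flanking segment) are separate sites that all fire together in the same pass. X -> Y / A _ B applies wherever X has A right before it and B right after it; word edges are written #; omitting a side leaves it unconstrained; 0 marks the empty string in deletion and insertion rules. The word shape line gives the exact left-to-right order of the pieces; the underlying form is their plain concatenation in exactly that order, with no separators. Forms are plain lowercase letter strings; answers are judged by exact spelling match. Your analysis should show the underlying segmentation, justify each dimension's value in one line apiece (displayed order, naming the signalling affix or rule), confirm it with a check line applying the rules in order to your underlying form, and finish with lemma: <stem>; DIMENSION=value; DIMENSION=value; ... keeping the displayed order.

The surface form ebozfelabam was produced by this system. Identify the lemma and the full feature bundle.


underlying: eboz-fe-la-pam
POLE=so - signalled by the affix -fe
KEL=vo - signalled by the affix -la
SUR=ib - signalled by the affix -pam
check: ebozfelapam -> ebozfelabam -> ebozfelabam
lemma: eboz; POLE=so; KEL=vo; SUR=ib


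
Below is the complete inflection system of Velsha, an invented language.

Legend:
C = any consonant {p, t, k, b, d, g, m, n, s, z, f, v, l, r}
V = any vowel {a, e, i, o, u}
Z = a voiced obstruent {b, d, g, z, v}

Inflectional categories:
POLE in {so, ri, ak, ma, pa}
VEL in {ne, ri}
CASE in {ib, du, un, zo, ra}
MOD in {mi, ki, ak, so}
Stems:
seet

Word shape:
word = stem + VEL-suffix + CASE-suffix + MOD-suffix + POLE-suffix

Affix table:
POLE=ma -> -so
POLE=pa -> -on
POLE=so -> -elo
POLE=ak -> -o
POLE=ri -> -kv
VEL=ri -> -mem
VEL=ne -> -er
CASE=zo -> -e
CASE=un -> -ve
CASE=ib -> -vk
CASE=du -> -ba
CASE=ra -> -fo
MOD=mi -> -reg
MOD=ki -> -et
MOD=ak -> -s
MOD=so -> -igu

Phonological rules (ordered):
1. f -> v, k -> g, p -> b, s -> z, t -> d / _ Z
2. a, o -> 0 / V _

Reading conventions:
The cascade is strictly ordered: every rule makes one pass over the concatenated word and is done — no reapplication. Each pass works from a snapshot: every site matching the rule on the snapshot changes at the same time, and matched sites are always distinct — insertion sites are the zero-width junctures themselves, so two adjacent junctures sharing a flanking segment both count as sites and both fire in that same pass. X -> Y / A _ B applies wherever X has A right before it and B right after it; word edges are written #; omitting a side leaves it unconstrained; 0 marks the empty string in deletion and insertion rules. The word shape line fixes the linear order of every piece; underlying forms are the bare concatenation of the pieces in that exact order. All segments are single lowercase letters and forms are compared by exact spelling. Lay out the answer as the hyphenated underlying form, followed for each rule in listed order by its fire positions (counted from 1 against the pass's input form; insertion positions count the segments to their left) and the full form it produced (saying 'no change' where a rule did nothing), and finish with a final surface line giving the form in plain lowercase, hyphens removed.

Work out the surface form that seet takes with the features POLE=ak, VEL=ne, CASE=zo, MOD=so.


underlying: seet-er-e-igu-o
1. f -> v, k -> g, p -> b, s -> z, t -> d / _ Z: no change
2. a, o -> 0 / V _: fires at position(s) 11: seetereigu
surface: seetereigu


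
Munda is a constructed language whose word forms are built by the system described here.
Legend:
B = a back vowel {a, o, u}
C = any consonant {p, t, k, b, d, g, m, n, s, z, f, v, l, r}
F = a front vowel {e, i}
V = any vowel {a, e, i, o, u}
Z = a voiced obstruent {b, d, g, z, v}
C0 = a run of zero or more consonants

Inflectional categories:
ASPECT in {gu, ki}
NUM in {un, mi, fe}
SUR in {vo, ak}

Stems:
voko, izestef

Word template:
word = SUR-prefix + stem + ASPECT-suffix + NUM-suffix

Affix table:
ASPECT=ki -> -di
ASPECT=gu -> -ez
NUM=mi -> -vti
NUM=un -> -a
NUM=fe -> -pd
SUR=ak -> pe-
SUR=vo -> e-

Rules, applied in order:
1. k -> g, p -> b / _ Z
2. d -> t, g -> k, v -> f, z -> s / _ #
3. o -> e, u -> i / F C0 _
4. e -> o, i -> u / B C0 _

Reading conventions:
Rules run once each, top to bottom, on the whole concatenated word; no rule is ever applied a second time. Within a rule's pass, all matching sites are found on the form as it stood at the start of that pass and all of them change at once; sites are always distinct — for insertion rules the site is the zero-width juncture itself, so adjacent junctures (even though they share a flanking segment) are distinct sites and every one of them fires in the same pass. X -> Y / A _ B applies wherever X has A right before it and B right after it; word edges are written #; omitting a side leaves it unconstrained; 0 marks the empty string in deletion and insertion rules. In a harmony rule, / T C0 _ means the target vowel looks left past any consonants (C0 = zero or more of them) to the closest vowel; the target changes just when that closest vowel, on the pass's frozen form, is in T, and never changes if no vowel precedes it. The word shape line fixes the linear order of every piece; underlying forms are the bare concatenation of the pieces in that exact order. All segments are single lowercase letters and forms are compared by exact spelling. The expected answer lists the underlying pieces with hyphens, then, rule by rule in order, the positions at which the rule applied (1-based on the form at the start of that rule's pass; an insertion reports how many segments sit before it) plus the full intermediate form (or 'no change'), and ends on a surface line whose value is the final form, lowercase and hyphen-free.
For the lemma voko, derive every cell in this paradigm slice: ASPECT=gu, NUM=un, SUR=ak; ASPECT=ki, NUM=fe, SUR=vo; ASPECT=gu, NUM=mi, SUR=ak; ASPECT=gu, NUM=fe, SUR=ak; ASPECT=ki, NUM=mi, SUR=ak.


cell ASPECT=gu, NUM=un, SUR=ak:
underlying: pe-voko-ez-a
1. k -> g, p -> b / _ Z: no change
2. d -> t, g -> k, v -> f, z -> s / _ #: no change
3. o -> e, u -> i / F C0 _: fires at position(s) 4: pevekoeza
4. e -> o, i -> u / B C0 _: fires at position(s) 7: pevekooza
surface: pevekooza

cell ASPECT=ki, NUM=fe, SUR=vo:
underlying: e-voko-di-pd
1. k -> g, p -> b / _ Z: fires at position(s) 8: evokodibd
2. d -> t, g -> k, v -> f, z -> s / _ #: fires at position(s) 9: evokodibt
3. o -> e, u -> i / F C0 _: fires at position(s) 3: evekodibt
4. e -> o, i -> u / B C0 _: fires at position(s) 7: evekodubt
surface: evekodubt

cell ASPECT=gu, NUM=mi, SUR=ak:
underlying: pe-voko-ez-vti
1. k -> g, p -> b / _ Z: no change
2. d -> t, g -> k, v -> f, z -> s / _ #: no change
3. o -> e, u -> i / F C0 _: fires at position(s) 4: pevekoezvti
4. e -> o, i -> u / B C0 _: fires at position(s) 7: pevekoozvti
surface: pevekoozvti

cell ASPECT=gu, NUM=fe, SUR=ak:
underlying: pe-voko-ez-pd
1. k -> g, p -> b / _ Z: fires at position(s) 9: pevokoezbd
2. d -> t, g -> k, v -> f, z -> s / _ #: fires at position(s) 10: pevokoezbt
3. o -> e, u -> i / F C0 _: fires at position(s) 4: pevekoezbt
4. e -> o, i -> u / B C0 _: fires at position(s) 7: pevekoozbt
surface: pevekoozbt

cell ASPECT=ki, NUM=mi, SUR=ak:
underlying: pe-voko-di-vti
1. k -> g, p -> b / _ Z: no change
2. d -> t, g -> k, v -> f, z -> s / _ #: no change
3. o -> e, u -> i / F C0 _: fires at position(s) 4: pevekodivti
4. e -> o, i -> u / B C0 _: fires at position(s) 8: pevekoduvti
surface: pevekoduvti


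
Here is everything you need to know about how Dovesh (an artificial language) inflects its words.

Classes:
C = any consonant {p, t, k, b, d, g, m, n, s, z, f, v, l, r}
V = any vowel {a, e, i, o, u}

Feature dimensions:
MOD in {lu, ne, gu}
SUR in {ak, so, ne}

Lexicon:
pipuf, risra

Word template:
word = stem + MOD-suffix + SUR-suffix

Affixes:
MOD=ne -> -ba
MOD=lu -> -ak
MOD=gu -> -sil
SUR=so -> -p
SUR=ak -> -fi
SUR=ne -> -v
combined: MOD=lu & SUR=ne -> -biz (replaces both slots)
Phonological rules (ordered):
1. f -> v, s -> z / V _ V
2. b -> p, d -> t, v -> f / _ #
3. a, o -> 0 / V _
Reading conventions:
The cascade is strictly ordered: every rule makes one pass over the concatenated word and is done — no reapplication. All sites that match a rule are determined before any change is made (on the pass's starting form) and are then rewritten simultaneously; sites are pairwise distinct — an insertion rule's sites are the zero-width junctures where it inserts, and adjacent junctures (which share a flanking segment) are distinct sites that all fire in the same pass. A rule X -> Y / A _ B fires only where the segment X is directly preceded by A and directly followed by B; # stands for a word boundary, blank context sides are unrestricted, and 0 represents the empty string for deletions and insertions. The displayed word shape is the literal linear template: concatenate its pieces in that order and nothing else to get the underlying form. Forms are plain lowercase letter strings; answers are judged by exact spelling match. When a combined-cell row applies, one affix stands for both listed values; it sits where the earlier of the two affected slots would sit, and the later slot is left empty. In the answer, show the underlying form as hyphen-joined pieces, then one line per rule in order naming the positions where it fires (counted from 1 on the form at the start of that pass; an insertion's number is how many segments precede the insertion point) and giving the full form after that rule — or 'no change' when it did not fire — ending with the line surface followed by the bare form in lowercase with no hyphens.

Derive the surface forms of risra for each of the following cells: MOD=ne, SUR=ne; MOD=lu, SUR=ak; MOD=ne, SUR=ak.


cell MOD=ne, SUR=ne:
underlying: risra-ba-v
1. f -> v, s -> z / V _ V: no change
2. b -> p, d -> t, v -> f / _ #: fires at position(s) 8: risrabaf
3. a, o -> 0 / V _: no change
surface: risrabaf

cell MOD=lu, SUR=ak:
underlying: risra-ak-fi
1. f -> v, s -> z / V _ V: no change
2. b -> p, d -> t, v -> f / _ #: no change
3. a, o -> 0 / V _: fires at position(s) 6: risrakfi
surface: risrakfi

cell MOD=ne, SUR=ak:
underlying: risra-ba-fi
1. f -> v, s -> z / V _ V: fires at position(s) 8: risrabavi
2. b -> p, d -> t, v -> f / _ #: no change
3. a, o -> 0 / V _: no change
surface: risrabavi


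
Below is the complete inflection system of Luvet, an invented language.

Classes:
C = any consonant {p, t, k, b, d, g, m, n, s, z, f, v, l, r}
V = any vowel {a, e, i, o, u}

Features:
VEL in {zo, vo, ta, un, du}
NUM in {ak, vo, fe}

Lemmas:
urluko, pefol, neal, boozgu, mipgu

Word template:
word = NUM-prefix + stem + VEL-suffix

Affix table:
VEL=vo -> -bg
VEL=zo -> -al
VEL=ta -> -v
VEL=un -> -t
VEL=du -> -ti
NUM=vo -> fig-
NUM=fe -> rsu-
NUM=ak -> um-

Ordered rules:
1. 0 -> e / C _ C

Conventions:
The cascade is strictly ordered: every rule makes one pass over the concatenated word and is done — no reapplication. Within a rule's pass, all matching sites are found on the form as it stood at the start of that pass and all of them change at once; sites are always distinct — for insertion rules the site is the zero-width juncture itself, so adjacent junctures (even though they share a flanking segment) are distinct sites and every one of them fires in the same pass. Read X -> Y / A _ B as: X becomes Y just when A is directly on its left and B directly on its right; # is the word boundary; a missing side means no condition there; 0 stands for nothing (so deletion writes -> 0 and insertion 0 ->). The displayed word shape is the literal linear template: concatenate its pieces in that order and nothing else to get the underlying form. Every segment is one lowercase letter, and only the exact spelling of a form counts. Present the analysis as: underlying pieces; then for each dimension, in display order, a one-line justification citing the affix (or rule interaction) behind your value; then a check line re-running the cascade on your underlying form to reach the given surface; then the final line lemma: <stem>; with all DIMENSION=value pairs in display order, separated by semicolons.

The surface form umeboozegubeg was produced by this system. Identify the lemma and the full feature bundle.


underlying: um-boozgu-bg
VEL=vo - signalled by the affix -bg
NUM=ak - signalled by the affix um-
check: umboozgubg -> umeboozegubeg
lemma: boozgu; VEL=vo; NUM=ak


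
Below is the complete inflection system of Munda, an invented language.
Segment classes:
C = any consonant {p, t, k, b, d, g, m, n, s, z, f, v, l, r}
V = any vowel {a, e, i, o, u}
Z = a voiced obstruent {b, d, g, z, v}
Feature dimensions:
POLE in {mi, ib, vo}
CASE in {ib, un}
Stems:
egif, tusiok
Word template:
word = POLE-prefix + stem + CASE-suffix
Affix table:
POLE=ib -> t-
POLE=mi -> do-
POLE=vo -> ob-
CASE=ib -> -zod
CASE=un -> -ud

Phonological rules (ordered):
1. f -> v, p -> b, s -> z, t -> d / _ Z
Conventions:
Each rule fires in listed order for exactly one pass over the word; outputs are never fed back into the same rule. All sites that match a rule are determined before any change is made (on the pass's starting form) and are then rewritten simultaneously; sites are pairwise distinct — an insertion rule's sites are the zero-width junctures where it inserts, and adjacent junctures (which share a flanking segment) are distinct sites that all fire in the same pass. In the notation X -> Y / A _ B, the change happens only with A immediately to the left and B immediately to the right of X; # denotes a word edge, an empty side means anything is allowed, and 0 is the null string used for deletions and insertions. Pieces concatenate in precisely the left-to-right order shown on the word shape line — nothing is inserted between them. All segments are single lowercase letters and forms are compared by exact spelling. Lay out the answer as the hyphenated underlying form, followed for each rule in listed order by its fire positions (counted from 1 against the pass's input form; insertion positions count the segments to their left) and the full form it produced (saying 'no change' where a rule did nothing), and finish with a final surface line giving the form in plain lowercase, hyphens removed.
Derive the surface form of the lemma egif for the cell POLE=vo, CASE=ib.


underlying: ob-egif-zod
1. f -> v, p -> b, s -> z, t -> d / _ Z: fires at position(s) 6: obegivzod
surface: obegivzod


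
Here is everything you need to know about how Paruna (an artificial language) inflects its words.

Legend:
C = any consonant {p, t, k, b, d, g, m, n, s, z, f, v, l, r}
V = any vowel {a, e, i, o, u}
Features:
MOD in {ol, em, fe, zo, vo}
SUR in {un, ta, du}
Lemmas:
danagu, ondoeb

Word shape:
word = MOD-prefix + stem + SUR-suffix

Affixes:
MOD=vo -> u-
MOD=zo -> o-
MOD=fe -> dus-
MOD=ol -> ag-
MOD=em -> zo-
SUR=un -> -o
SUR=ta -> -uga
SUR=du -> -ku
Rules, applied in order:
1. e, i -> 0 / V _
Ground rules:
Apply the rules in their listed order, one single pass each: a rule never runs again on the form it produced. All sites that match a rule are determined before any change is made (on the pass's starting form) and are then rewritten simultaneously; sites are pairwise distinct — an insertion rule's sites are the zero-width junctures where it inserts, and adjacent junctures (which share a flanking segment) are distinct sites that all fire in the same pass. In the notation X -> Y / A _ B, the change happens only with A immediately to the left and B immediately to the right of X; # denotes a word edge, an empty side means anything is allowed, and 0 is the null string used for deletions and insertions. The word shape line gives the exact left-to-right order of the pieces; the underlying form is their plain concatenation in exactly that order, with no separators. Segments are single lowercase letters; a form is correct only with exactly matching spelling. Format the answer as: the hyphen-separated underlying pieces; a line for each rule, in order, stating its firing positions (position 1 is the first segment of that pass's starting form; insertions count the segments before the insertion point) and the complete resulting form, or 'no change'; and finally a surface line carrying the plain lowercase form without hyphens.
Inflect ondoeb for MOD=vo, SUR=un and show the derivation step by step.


underlying: u-ondoeb-o
1. e, i -> 0 / V _: fires at position(s) 6: uondobo
surface: uondobo


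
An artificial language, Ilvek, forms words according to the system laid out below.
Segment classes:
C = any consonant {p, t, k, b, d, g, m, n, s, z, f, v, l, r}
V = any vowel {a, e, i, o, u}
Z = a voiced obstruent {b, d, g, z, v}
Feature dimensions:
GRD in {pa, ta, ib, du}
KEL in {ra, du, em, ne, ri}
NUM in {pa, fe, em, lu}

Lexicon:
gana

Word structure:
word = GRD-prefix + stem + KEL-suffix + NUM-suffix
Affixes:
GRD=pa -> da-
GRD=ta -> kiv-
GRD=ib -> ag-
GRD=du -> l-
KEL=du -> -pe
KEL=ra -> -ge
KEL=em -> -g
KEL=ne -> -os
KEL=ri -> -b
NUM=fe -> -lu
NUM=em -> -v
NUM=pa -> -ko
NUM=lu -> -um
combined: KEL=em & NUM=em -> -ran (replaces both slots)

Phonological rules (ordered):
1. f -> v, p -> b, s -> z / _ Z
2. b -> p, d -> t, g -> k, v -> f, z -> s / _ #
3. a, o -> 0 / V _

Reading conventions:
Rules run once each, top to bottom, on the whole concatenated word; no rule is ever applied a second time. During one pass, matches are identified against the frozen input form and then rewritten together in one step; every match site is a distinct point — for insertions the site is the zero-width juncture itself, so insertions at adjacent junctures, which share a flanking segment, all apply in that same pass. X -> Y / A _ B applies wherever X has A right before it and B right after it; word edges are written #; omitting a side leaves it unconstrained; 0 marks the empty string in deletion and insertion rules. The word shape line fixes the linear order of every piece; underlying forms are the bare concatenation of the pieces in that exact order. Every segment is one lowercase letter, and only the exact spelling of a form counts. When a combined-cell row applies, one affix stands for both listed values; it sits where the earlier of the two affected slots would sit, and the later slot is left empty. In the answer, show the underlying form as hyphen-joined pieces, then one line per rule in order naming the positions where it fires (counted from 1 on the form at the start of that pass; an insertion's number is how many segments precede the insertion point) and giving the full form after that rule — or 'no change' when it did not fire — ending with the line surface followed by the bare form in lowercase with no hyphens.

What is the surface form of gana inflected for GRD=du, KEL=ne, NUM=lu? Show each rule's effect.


underlying: l-gana-os-um
1. f -> v, p -> b, s -> z / _ Z: no change
2. b -> p, d -> t, g -> k, v -> f, z -> s / _ #: no change
3. a, o -> 0 / V _: fires at position(s) 6: lganasum
surface: lganasum


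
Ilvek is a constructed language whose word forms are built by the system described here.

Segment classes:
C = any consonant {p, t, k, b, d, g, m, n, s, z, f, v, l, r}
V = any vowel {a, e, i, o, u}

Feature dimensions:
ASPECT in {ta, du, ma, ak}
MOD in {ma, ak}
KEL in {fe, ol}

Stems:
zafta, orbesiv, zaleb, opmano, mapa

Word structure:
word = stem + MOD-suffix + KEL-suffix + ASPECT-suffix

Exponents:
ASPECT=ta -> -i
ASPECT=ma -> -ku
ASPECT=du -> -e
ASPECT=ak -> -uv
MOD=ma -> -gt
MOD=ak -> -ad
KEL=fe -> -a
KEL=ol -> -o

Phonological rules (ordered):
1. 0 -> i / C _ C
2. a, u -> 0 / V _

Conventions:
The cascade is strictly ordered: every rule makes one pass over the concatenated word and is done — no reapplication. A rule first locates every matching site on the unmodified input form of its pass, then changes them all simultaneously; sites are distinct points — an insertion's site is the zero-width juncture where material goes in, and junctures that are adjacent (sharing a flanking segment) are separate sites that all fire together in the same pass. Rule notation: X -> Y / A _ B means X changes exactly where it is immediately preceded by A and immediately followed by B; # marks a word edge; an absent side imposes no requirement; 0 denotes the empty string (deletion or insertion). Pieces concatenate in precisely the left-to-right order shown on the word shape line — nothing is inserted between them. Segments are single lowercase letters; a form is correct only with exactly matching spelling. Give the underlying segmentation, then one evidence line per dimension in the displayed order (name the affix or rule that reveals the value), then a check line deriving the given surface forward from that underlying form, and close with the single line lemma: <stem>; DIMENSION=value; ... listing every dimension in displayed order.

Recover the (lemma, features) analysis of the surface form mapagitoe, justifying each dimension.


underlying: mapa-gt-o-e
ASPECT=du - signalled by the affix -e
MOD=ma - signalled by the affix -gt
KEL=ol - signalled by the affix -o
check: mapagtoe -> mapagitoe -> mapagitoe
lemma: mapa; ASPECT=du; MOD=ma; KEL=ol


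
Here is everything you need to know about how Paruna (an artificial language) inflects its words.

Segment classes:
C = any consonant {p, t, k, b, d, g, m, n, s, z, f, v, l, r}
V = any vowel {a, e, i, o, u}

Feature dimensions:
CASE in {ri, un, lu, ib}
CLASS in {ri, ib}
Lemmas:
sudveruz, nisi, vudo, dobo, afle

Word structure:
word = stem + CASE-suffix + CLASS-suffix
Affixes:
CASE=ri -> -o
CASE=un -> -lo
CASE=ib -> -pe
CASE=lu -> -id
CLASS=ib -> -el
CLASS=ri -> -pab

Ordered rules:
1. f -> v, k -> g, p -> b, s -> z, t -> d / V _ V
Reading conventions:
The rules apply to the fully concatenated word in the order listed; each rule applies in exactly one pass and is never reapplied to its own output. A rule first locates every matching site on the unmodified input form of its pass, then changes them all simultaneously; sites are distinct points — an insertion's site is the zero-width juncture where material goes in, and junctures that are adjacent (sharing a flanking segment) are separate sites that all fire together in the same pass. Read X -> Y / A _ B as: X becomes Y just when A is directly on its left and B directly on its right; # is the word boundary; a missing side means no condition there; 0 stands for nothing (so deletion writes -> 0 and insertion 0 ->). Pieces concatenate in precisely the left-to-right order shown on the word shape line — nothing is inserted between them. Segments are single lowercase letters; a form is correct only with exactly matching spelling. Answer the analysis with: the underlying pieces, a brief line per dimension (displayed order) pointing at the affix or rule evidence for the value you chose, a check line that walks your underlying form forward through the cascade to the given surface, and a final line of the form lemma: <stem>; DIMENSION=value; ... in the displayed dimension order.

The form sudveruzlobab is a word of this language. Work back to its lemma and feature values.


underlying: sudveruz-lo-pab
CASE=un - signalled by the affix -lo
CLASS=ri - signalled by the affix -pab
check: sudveruzlopab -> sudveruzlobab
lemma: sudveruz; CASE=un; CLASS=ri


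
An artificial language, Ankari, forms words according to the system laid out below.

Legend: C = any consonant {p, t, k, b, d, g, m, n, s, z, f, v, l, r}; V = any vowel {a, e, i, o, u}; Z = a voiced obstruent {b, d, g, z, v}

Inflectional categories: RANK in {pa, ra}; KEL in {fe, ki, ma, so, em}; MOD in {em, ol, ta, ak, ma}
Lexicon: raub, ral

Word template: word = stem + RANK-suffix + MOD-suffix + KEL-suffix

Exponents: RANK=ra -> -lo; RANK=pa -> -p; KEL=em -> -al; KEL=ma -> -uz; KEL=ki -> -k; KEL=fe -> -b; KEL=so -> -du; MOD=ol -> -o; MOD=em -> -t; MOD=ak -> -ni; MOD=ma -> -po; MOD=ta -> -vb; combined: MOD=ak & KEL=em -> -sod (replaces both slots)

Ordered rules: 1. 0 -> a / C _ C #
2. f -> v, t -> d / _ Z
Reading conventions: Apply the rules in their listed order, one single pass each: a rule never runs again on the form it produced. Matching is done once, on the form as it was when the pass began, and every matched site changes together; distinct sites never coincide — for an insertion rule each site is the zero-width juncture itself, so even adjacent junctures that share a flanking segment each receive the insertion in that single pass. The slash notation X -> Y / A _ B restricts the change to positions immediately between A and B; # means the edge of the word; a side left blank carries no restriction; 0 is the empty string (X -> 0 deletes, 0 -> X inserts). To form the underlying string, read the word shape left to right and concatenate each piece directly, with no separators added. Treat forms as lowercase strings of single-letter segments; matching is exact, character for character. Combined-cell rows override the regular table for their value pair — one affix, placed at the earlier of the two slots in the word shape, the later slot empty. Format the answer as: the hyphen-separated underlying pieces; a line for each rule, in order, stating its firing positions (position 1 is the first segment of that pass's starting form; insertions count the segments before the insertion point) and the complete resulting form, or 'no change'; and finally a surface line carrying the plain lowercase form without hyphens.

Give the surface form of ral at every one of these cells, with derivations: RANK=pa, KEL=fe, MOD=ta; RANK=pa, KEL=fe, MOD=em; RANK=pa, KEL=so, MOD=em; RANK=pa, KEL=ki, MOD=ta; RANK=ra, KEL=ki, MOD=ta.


cell RANK=pa, KEL=fe, MOD=ta:
underlying: ral-p-vb-b
1. 0 -> a / C _ C #: inserts after position(s) 6: ralpvbab
2. f -> v, t -> d / _ Z: no change
surface: ralpvbab

cell RANK=pa, KEL=fe, MOD=em:
underlying: ral-p-t-b
1. 0 -> a / C _ C #: inserts after position(s) 5: ralptab
2. f -> v, t -> d / _ Z: no change
surface: ralptab

cell RANK=pa, KEL=so, MOD=em:
underlying: ral-p-t-du
1. 0 -> a / C _ C #: no change
2. f -> v, t -> d / _ Z: fires at position(s) 5: ralpddu
surface: ralpddu

cell RANK=pa, KEL=ki, MOD=ta:
underlying: ral-p-vb-k
1. 0 -> a / C _ C #: inserts after position(s) 6: ralpvbak
2. f -> v, t -> d / _ Z: no change
surface: ralpvbak

cell RANK=ra, KEL=ki, MOD=ta:
underlying: ral-lo-vb-k
1. 0 -> a / C _ C #: inserts after position(s) 7: rallovbak
2. f -> v, t -> d / _ Z: no change
surface: rallovbak


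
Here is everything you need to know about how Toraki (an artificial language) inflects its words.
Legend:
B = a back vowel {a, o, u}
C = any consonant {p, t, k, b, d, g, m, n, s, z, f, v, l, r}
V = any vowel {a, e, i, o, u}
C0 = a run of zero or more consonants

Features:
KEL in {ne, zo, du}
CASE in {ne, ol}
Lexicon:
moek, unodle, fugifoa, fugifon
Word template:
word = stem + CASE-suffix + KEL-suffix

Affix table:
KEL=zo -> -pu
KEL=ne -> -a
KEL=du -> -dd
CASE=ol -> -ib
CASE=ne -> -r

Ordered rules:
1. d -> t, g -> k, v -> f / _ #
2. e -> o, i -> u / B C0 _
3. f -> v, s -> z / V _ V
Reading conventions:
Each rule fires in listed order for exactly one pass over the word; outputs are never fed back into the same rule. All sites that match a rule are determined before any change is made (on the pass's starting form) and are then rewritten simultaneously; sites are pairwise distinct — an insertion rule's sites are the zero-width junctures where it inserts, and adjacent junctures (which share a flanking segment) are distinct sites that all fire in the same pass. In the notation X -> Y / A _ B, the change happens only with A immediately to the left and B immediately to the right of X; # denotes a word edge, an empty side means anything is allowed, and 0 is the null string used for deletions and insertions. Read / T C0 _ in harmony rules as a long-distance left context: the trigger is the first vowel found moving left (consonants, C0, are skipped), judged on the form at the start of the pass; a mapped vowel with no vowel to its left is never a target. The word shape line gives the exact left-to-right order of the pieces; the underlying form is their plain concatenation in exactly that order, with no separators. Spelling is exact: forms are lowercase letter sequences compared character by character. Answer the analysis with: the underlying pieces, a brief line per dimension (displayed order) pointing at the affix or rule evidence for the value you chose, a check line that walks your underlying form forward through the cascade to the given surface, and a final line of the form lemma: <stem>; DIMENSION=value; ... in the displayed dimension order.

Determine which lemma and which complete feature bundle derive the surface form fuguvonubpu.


underlying: fugifon-ib-pu
KEL=zo - signalled by the affix -pu
CASE=ol - signalled by the affix -ib
check: fugifonibpu -> fugifonibpu -> fugufonubpu -> fuguvonubpu
lemma: fugifon; KEL=zo; CASE=ol


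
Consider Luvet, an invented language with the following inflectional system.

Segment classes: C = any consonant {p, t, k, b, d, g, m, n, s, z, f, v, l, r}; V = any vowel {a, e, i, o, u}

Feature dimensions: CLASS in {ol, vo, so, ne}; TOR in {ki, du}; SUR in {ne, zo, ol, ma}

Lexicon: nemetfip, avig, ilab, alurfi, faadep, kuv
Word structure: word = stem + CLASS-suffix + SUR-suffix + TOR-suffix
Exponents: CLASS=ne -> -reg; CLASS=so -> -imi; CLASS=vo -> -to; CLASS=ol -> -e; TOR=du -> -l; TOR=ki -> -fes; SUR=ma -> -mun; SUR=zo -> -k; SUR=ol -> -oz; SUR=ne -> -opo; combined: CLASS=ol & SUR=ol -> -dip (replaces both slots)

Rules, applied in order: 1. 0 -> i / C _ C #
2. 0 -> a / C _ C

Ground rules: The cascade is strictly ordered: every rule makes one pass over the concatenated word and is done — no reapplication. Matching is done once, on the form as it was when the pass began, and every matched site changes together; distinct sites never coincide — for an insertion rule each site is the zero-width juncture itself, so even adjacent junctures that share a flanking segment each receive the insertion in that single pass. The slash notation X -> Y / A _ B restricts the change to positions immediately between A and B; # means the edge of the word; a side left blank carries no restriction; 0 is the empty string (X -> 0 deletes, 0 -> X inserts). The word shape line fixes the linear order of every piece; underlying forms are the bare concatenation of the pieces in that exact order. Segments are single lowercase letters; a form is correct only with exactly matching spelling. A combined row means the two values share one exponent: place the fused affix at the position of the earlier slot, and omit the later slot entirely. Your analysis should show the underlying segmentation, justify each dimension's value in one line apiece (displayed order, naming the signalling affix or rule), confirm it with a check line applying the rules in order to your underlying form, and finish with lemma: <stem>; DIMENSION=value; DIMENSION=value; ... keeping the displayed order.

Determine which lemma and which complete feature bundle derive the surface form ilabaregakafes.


underlying: ilab-reg-k-fes
CLASS=ne - signalled by the affix -reg
TOR=ki - signalled by the affix -fes
SUR=zo - signalled by the affix -k
check: ilabregkfes -> ilabregkfes -> ilabaregakafes
lemma: ilab; CLASS=ne; TOR=ki; SUR=zo
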